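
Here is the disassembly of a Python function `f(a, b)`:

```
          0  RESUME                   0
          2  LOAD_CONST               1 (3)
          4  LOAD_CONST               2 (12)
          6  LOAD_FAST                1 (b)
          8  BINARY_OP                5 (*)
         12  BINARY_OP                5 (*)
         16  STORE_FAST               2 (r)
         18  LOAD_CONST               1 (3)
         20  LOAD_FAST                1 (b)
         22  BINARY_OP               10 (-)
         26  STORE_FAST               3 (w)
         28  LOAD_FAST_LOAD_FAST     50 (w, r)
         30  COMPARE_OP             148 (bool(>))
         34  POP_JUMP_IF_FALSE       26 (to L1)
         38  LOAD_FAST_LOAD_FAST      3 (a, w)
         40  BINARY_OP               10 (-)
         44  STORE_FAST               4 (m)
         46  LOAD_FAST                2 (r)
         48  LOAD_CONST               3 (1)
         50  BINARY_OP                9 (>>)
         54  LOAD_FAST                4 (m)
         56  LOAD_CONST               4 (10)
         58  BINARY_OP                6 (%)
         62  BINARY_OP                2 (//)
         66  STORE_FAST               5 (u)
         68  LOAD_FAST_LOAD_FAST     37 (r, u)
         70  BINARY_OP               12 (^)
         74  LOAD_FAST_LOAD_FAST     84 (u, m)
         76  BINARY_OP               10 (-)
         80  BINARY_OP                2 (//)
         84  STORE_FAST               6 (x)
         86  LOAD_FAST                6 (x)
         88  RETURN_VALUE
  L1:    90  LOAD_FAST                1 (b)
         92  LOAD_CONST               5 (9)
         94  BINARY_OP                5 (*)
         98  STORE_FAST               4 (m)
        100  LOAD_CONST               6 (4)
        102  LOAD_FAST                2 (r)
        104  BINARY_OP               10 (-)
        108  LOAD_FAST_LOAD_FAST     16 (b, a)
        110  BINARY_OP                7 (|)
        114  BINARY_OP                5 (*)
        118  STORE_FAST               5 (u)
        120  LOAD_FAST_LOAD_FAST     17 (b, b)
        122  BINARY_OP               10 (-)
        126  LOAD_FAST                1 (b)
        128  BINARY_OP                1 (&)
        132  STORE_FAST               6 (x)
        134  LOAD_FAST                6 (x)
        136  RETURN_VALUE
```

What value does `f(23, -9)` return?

LOAD_CONST → push 3. Stack: [3]
LOAD_CONST → push 12. Stack: [3, 12]
LOAD_FAST b → push -9. Stack: [3, 12, -9]
BINARY_OP * → 12 * -9 = -108. Stack: [3, -108]
BINARY_OP * → 3 * -108 = -324. Stack: [-324]
STORE_FAST r → r=-324. Stack: []
LOAD_CONST → push 3. Stack: [3]
LOAD_FAST b → push -9. Stack: [3, -9]
BINARY_OP - → 3 - -9 = 12. Stack: [12]
STORE_FAST w → w=12. Stack: []
LOAD_FAST_LOAD_FAST w,r → push 12,-324. Stack: [12, -324]
COMPARE_OP bool(>) → 12 vs -324 = True. Stack: [True]
POP_JUMP_IF_FALSE → pop True; no jump. Stack: []
LOAD_FAST_LOAD_FAST a,w → push 23,12. Stack: [23, 12]
BINARY_OP - → 23 - 12 = 11. Stack: [11]
STORE_FAST m → m=11. Stack: []
LOAD_FAST r → push -324. Stack: [-324]
LOAD_CONST → push 1. Stack: [-324, 1]
BINARY_OP >> → -324 >> 1 = -162. Stack: [-162]
LOAD_FAST m → push 11. Stack: [-162, 11]
LOAD_CONST → push 10. Stack: [-162, 11, 10]
BINARY_OP % → 11 % 10 = 1. Stack: [-162, 1]
BINARY_OP // → -162 // 1 = -162. Stack: [-162]
STORE_FAST u → u=-162. Stack: []
LOAD_FAST_LOAD_FAST r,u → push -324,-162. Stack: [-324, -162]
BINARY_OP ^ → -324 ^ -162 = 482. Stack: [482]
LOAD_FAST_LOAD_FAST u,m → push -162,11. Stack: [482, -162, 11]
BINARY_OP - → -162 - 11 = -173. Stack: [482, -173]
BINARY_OP // → 482 // -173 = -3. Stack: [-3]
STORE_FAST x → x=-3. Stack: []
LOAD_FAST x → push -3. Stack: [-3]
RETURN_VALUE → return -3.

-3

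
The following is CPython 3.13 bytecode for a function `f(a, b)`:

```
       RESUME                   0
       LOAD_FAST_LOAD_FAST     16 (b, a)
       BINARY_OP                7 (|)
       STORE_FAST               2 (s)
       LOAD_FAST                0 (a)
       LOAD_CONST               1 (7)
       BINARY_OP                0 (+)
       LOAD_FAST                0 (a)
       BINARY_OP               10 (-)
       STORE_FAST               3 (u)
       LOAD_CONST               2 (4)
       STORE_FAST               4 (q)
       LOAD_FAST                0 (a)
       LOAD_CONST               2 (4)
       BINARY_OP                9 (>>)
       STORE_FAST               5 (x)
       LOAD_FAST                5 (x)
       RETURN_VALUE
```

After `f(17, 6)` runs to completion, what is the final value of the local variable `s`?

23

LOAD_FAST_LOAD_FAST b,a → push 6,17. Stack: [6, 17]
BINARY_OP | → 6 | 17 = 23. Stack: [23]
STORE_FAST s → s=23. Stack: []
LOAD_FAST a → push 17. Stack: [17]
LOAD_CONST → push 7. Stack: [17, 7]
BINARY_OP + → 17 + 7 = 24. Stack: [24]
LOAD_FAST a → push 17. Stack: [24, 17]
BINARY_OP - → 24 - 17 = 7. Stack: [7]
STORE_FAST u → u=7. Stack: []
LOAD_CONST → push 4. Stack: [4]
STORE_FAST q → q=4. Stack: []
LOAD_FAST a → push 17. Stack: [17]
LOAD_CONST → push 4. Stack: [17, 4]
BINARY_OP >> → 17 >> 4 = 1. Stack: [1]
STORE_FAST x → x=1. Stack: []
LOAD_FAST x → push 1. Stack: [1]
RETURN_VALUE → return 1.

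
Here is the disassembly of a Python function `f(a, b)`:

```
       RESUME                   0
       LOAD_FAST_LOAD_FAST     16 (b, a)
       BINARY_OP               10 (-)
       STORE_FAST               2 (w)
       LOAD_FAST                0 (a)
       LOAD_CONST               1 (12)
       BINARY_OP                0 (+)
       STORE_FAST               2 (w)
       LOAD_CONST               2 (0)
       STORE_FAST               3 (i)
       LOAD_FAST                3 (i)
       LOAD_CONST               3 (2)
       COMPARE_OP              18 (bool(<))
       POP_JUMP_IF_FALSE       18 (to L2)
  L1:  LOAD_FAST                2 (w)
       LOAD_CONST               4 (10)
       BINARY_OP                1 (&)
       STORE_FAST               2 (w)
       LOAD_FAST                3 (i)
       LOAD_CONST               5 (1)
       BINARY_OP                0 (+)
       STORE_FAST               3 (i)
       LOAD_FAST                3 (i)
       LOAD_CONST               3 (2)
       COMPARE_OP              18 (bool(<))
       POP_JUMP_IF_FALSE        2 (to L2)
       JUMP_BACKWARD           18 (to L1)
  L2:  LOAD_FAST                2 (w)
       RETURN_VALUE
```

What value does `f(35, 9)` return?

10

LOAD_FAST_LOAD_FAST b,a → push 9,35. Stack: [9, 35]
BINARY_OP - → 9 - 35 = -26. Stack: [-26]
STORE_FAST w → w=-26. Stack: []
LOAD_FAST a → push 35. Stack: [35]
LOAD_CONST → push 12. Stack: [35, 12]
BINARY_OP + → 35 + 12 = 47. Stack: [47]
STORE_FAST w → w=47. Stack: []
LOAD_CONST → push 0. Stack: [0]
STORE_FAST i → i=0. Stack: []
LOAD_FAST i → push 0. Stack: [0]
LOAD_CONST → push 2. Stack: [0, 2]
COMPARE_OP bool(<) → 0 vs 2 = True. Stack: [True]
POP_JUMP_IF_FALSE → pop True; no jump. Stack: []
LOAD_FAST w → push 47. Stack: [47]
LOAD_CONST → push 10. Stack: [47, 10]
BINARY_OP & → 47 & 10 = 10. Stack: [10]
STORE_FAST w → w=10. Stack: []
LOAD_FAST i → push 0. Stack: [0]
LOAD_CONST → push 1. Stack: [0, 1]
BINARY_OP + → 0 + 1 = 1. Stack: [1]
STORE_FAST i → i=1. Stack: []
LOAD_FAST i → push 1. Stack: [1]
LOAD_CONST → push 2. Stack: [1, 2]
COMPARE_OP bool(<) → 1 vs 2 = True. Stack: [True]
POP_JUMP_IF_FALSE → pop True; no jump. Stack: []
LOAD_FAST w → push 10. Stack: [10]
LOAD_CONST → push 10. Stack: [10, 10]
BINARY_OP & → 10 & 10 = 10. Stack: [10]
STORE_FAST w → w=10. Stack: []
LOAD_FAST i → push 1. Stack: [1]
LOAD_CONST → push 1. Stack: [1, 1]
BINARY_OP + → 1 + 1 = 2. Stack: [2]
STORE_FAST i → i=2. Stack: []
LOAD_FAST i → push 2. Stack: [2]
LOAD_CONST → push 2. Stack: [2, 2]
COMPARE_OP bool(<) → 2 vs 2 = False. Stack: [False]
POP_JUMP_IF_FALSE → pop False; jump. Stack: []
LOAD_FAST w → push 10. Stack: [10]
RETURN_VALUE → return 10.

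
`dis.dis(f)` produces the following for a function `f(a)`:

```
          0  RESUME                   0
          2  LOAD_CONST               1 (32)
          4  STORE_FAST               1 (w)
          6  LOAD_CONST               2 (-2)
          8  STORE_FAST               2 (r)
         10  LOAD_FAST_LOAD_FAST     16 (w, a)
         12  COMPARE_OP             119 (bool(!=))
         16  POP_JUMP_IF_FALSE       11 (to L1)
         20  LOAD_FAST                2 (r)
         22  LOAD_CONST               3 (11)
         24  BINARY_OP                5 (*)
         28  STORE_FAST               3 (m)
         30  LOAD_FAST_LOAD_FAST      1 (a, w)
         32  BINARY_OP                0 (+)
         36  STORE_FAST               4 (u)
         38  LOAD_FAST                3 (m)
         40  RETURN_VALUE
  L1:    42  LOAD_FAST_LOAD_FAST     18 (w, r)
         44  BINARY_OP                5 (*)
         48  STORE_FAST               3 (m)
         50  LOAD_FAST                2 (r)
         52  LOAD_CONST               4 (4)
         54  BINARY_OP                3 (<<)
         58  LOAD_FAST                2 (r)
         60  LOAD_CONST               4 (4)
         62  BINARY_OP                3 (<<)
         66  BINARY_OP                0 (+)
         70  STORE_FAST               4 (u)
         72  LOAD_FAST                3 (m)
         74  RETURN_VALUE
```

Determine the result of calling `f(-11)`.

LOAD_CONST → push 32. Stack: [32]
STORE_FAST w → w=32. Stack: []
LOAD_CONST → push -2. Stack: [-2]
STORE_FAST r → r=-2. Stack: []
LOAD_FAST_LOAD_FAST w,a → push 32,-11. Stack: [32, -11]
COMPARE_OP bool(!=) → 32 vs -11 = True. Stack: [True]
POP_JUMP_IF_FALSE → pop True; no jump. Stack: []
LOAD_FAST r → push -2. Stack: [-2]
LOAD_CONST → push 11. Stack: [-2, 11]
BINARY_OP * → -2 * 11 = -22. Stack: [-22]
STORE_FAST m → m=-22. Stack: []
LOAD_FAST_LOAD_FAST a,w → push -11,32. Stack: [-11, 32]
BINARY_OP + → -11 + 32 = 21. Stack: [21]
STORE_FAST u → u=21. Stack: []
LOAD_FAST m → push -22. Stack: [-22]
RETURN_VALUE → return -22.

-22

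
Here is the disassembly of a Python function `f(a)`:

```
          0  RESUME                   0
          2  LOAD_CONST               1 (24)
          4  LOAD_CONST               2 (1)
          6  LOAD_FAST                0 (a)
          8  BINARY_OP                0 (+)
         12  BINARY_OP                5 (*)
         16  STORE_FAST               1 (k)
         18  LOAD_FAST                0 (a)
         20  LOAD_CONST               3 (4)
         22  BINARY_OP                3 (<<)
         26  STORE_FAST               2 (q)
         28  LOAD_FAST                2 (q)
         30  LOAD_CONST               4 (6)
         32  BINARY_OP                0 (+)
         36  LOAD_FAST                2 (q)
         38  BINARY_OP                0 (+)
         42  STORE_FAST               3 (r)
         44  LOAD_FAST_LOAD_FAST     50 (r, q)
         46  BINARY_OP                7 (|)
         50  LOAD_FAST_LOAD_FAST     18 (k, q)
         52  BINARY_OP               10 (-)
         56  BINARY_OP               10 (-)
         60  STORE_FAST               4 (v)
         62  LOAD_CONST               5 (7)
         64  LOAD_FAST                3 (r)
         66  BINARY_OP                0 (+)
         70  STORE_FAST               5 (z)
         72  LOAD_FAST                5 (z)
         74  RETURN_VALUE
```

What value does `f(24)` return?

LOAD_CONST → push 24. Stack: [24]
LOAD_CONST → push 1. Stack: [24, 1]
LOAD_FAST a → push 24. Stack: [24, 1, 24]
BINARY_OP + → 1 + 24 = 25. Stack: [24, 25]
BINARY_OP * → 24 * 25 = 600. Stack: [600]
STORE_FAST k → k=600. Stack: []
LOAD_FAST a → push 24. Stack: [24]
LOAD_CONST → push 4. Stack: [24, 4]
BINARY_OP << → 24 << 4 = 384. Stack: [384]
STORE_FAST q → q=384. Stack: []
LOAD_FAST q → push 384. Stack: [384]
LOAD_CONST → push 6. Stack: [384, 6]
BINARY_OP + → 384 + 6 = 390. Stack: [390]
LOAD_FAST q → push 384. Stack: [390, 384]
BINARY_OP + → 390 + 384 = 774. Stack: [774]
STORE_FAST r → r=774. Stack: []
LOAD_FAST_LOAD_FAST r,q → push 774,384. Stack: [774, 384]
BINARY_OP | → 774 | 384 = 902. Stack: [902]
LOAD_FAST_LOAD_FAST k,q → push 600,384. Stack: [902, 600, 384]
BINARY_OP - → 600 - 384 = 216. Stack: [902, 216]
BINARY_OP - → 902 - 216 = 686. Stack: [686]
STORE_FAST v → v=686. Stack: []
LOAD_CONST → push 7. Stack: [7]
LOAD_FAST r → push 774. Stack: [7, 774]
BINARY_OP + → 7 + 774 = 781. Stack: [781]
STORE_FAST z → z=781. Stack: []
LOAD_FAST z → push 781. Stack: [781]
RETURN_VALUE → return 781.

781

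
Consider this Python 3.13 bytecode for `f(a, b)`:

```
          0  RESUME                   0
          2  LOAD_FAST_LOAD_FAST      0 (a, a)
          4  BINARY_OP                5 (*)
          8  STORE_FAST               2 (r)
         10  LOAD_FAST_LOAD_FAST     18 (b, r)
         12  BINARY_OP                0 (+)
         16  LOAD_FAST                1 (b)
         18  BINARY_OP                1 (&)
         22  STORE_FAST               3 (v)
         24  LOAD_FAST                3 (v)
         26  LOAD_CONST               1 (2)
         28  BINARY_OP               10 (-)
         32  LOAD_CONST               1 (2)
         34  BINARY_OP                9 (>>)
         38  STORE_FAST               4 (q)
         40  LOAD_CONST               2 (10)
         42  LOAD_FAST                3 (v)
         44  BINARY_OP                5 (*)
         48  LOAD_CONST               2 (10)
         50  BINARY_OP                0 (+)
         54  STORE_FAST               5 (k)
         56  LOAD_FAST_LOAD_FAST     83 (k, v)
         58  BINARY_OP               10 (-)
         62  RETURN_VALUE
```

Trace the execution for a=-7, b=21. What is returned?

LOAD_FAST_LOAD_FAST a,a → push -7,-7. Stack: [-7, -7]
BINARY_OP * → -7 * -7 = 49. Stack: [49]
STORE_FAST r → r=49. Stack: []
LOAD_FAST_LOAD_FAST b,r → push 21,49. Stack: [21, 49]
BINARY_OP + → 21 + 49 = 70. Stack: [70]
LOAD_FAST b → push 21. Stack: [70, 21]
BINARY_OP & → 70 & 21 = 4. Stack: [4]
STORE_FAST v → v=4. Stack: []
LOAD_FAST v → push 4. Stack: [4]
LOAD_CONST → push 2. Stack: [4, 2]
BINARY_OP - → 4 - 2 = 2. Stack: [2]
LOAD_CONST → push 2. Stack: [2, 2]
BINARY_OP >> → 2 >> 2 = 0. Stack: [0]
STORE_FAST q → q=0. Stack: []
LOAD_CONST → push 10. Stack: [10]
LOAD_FAST v → push 4. Stack: [10, 4]
BINARY_OP * → 10 * 4 = 40. Stack: [40]
LOAD_CONST → push 10. Stack: [40, 10]
BINARY_OP + → 40 + 10 = 50. Stack: [50]
STORE_FAST k → k=50. Stack: []
LOAD_FAST_LOAD_FAST k,v → push 50,4. Stack: [50, 4]
BINARY_OP - → 50 - 4 = 46. Stack: [46]
RETURN_VALUE → return 46.

46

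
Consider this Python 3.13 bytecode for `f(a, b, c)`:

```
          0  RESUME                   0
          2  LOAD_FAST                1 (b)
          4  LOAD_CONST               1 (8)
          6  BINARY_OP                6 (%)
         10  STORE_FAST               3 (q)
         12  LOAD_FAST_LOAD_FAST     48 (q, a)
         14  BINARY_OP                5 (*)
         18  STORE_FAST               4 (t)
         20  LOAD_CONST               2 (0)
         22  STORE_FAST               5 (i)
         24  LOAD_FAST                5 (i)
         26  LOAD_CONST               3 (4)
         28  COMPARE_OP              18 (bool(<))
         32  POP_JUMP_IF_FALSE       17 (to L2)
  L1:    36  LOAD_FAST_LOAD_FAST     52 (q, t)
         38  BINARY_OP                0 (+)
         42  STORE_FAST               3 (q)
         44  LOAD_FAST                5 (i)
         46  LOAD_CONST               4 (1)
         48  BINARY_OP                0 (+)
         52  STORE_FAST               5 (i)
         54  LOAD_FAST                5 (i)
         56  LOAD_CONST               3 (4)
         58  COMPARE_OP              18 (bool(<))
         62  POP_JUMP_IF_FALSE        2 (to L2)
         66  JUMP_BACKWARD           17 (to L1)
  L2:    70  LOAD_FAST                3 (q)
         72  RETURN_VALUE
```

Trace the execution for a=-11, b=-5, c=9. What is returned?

LOAD_FAST b → push -5. Stack: [-5]
LOAD_CONST → push 8. Stack: [-5, 8]
BINARY_OP % → -5 % 8 = 3. Stack: [3]
STORE_FAST q → q=3. Stack: []
LOAD_FAST_LOAD_FAST q,a → push 3,-11. Stack: [3, -11]
BINARY_OP * → 3 * -11 = -33. Stack: [-33]
STORE_FAST t → t=-33. Stack: []
LOAD_CONST → push 0. Stack: [0]
STORE_FAST i → i=0. Stack: []
LOAD_FAST i → push 0. Stack: [0]
LOAD_CONST → push 4. Stack: [0, 4]
COMPARE_OP bool(<) → 0 vs 4 = True. Stack: [True]
POP_JUMP_IF_FALSE → pop True; no jump. Stack: []
LOAD_FAST_LOAD_FAST q,t → push 3,-33. Stack: [3, -33]
BINARY_OP + → 3 + -33 = -30. Stack: [-30]
STORE_FAST q → q=-30. Stack: []
LOAD_FAST i → push 0. Stack: [0]
LOAD_CONST → push 1. Stack: [0, 1]
BINARY_OP + → 0 + 1 = 1. Stack: [1]
STORE_FAST i → i=1. Stack: []
LOAD_FAST i → push 1. Stack: [1]
LOAD_CONST → push 4. Stack: [1, 4]
COMPARE_OP bool(<) → 1 vs 4 = True. Stack: [True]
POP_JUMP_IF_FALSE → pop True; no jump. Stack: []
LOAD_FAST_LOAD_FAST q,t → push -30,-33. Stack: [-30, -33]
BINARY_OP + → -30 + -33 = -63. Stack: [-63]
STORE_FAST q → q=-63. Stack: []
LOAD_FAST i → push 1. Stack: [1]
LOAD_CONST → push 1. Stack: [1, 1]
BINARY_OP + → 1 + 1 = 2. Stack: [2]
STORE_FAST i → i=2. Stack: []
LOAD_FAST i → push 2. Stack: [2]
LOAD_CONST → push 4. Stack: [2, 4]
COMPARE_OP bool(<) → 2 vs 4 = True. Stack: [True]
POP_JUMP_IF_FALSE → pop True; no jump. Stack: []
LOAD_FAST_LOAD_FAST q,t → push -63,-33. Stack: [-63, -33]
BINARY_OP + → -63 + -33 = -96. Stack: [-96]
STORE_FAST q → q=-96. Stack: []
LOAD_FAST i → push 2. Stack: [2]
LOAD_CONST → push 1. Stack: [2, 1]
BINARY_OP + → 2 + 1 = 3. Stack: [3]
STORE_FAST i → i=3. Stack: []
LOAD_FAST i → push 3. Stack: [3]
LOAD_CONST → push 4. Stack: [3, 4]
COMPARE_OP bool(<) → 3 vs 4 = True. Stack: [True]
POP_JUMP_IF_FALSE → pop True; no jump. Stack: []
LOAD_FAST_LOAD_FAST q,t → push -96,-33. Stack: [-96, -33]
BINARY_OP + → -96 + -33 = -129. Stack: [-129]
STORE_FAST q → q=-129. Stack: []
LOAD_FAST i → push 3. Stack: [3]
LOAD_CONST → push 1. Stack: [3, 1]
BINARY_OP + → 3 + 1 = 4. Stack: [4]
STORE_FAST i → i=4. Stack: []
LOAD_FAST i → push 4. Stack: [4]
LOAD_CONST → push 4. Stack: [4, 4]
COMPARE_OP bool(<) → 4 vs 4 = False. Stack: [False]
POP_JUMP_IF_FALSE → pop False; jump. Stack: []
LOAD_FAST q → push -129. Stack: [-129]
RETURN_VALUE → return -129.

-129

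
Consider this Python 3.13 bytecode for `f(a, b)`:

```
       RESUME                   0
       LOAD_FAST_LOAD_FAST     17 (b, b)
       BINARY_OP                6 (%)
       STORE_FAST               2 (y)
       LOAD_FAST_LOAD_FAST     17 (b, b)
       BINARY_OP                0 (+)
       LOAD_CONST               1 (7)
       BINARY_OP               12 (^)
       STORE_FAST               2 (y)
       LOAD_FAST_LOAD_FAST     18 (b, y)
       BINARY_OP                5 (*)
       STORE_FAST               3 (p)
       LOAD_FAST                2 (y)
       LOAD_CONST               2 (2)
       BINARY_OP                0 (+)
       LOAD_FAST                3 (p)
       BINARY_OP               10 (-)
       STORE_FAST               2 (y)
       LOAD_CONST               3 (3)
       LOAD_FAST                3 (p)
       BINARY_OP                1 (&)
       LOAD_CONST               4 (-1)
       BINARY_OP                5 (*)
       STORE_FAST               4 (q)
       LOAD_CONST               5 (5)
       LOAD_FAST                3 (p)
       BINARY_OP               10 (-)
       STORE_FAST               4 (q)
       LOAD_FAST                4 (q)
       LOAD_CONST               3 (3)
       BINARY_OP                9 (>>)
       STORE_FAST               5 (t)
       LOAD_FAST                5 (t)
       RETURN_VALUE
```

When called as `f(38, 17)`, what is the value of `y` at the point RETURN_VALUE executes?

-590

LOAD_FAST_LOAD_FAST b,b → push 17,17. Stack: [17, 17]
BINARY_OP % → 17 % 17 = 0. Stack: [0]
STORE_FAST y → y=0. Stack: []
LOAD_FAST_LOAD_FAST b,b → push 17,17. Stack: [17, 17]
BINARY_OP + → 17 + 17 = 34. Stack: [34]
LOAD_CONST → push 7. Stack: [34, 7]
BINARY_OP ^ → 34 ^ 7 = 37. Stack: [37]
STORE_FAST y → y=37. Stack: []
LOAD_FAST_LOAD_FAST b,y → push 17,37. Stack: [17, 37]
BINARY_OP * → 17 * 37 = 629. Stack: [629]
STORE_FAST p → p=629. Stack: []
LOAD_FAST y → push 37. Stack: [37]
LOAD_CONST → push 2. Stack: [37, 2]
BINARY_OP + → 37 + 2 = 39. Stack: [39]
LOAD_FAST p → push 629. Stack: [39, 629]
BINARY_OP - → 39 - 629 = -590. Stack: [-590]
STORE_FAST y → y=-590. Stack: []
LOAD_CONST → push 3. Stack: [3]
LOAD_FAST p → push 629. Stack: [3, 629]
BINARY_OP & → 3 & 629 = 1. Stack: [1]
LOAD_CONST → push -1. Stack: [1, -1]
BINARY_OP * → 1 * -1 = -1. Stack: [-1]
STORE_FAST q → q=-1. Stack: []
LOAD_CONST → push 5. Stack: [5]
LOAD_FAST p → push 629. Stack: [5, 629]
BINARY_OP - → 5 - 629 = -624. Stack: [-624]
STORE_FAST q → q=-624. Stack: []
LOAD_FAST q → push -624. Stack: [-624]
LOAD_CONST → push 3. Stack: [-624, 3]
BINARY_OP >> → -624 >> 3 = -78. Stack: [-78]
STORE_FAST t → t=-78. Stack: []
LOAD_FAST t → push -78. Stack: [-78]
RETURN_VALUE → return -78.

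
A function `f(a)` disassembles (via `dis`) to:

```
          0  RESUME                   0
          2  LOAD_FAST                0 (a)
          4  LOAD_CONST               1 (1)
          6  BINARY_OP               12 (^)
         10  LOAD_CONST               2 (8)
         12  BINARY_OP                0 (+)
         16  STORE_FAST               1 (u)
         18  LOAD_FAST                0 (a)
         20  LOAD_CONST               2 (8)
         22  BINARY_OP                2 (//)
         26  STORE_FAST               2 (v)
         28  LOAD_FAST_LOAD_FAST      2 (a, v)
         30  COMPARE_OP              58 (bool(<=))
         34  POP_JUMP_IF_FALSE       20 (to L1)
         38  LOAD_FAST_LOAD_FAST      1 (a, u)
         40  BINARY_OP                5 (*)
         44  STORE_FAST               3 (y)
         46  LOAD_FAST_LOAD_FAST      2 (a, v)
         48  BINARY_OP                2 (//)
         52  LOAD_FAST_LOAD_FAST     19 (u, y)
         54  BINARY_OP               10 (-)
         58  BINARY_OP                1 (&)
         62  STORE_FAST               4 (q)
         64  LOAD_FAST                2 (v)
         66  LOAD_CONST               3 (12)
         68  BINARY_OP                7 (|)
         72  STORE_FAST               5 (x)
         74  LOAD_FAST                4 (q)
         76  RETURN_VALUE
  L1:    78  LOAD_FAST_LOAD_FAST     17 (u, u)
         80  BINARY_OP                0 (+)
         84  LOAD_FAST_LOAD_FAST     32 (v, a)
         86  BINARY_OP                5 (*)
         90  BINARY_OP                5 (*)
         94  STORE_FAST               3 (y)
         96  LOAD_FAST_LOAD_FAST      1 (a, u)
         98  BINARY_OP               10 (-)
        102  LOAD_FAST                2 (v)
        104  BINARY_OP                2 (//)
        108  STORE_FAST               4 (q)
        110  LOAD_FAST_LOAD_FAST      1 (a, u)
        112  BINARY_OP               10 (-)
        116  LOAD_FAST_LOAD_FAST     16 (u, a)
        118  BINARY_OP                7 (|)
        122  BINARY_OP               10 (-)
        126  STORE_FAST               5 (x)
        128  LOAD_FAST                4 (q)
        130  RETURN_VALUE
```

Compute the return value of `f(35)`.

-2

LOAD_FAST a → push 35. Stack: [35]
LOAD_CONST → push 1. Stack: [35, 1]
BINARY_OP ^ → 35 ^ 1 = 34. Stack: [34]
LOAD_CONST → push 8. Stack: [34, 8]
BINARY_OP + → 34 + 8 = 42. Stack: [42]
STORE_FAST u → u=42. Stack: []
LOAD_FAST a → push 35. Stack: [35]
LOAD_CONST → push 8. Stack: [35, 8]
BINARY_OP // → 35 // 8 = 4. Stack: [4]
STORE_FAST v → v=4. Stack: []
LOAD_FAST_LOAD_FAST a,v → push 35,4. Stack: [35, 4]
COMPARE_OP bool(<=) → 35 vs 4 = False. Stack: [False]
POP_JUMP_IF_FALSE → pop False; jump. Stack: []
LOAD_FAST_LOAD_FAST u,u → push 42,42. Stack: [42, 42]
BINARY_OP + → 42 + 42 = 84. Stack: [84]
LOAD_FAST_LOAD_FAST v,a → push 4,35. Stack: [84, 4, 35]
BINARY_OP * → 4 * 35 = 140. Stack: [84, 140]
BINARY_OP * → 84 * 140 = 11760. Stack: [11760]
STORE_FAST y → y=11760. Stack: []
LOAD_FAST_LOAD_FAST a,u → push 35,42. Stack: [35, 42]
BINARY_OP - → 35 - 42 = -7. Stack: [-7]
LOAD_FAST v → push 4. Stack: [-7, 4]
BINARY_OP // → -7 // 4 = -2. Stack: [-2]
STORE_FAST q → q=-2. Stack: []
LOAD_FAST_LOAD_FAST a,u → push 35,42. Stack: [35, 42]
BINARY_OP - → 35 - 42 = -7. Stack: [-7]
LOAD_FAST_LOAD_FAST u,a → push 42,35. Stack: [-7, 42, 35]
BINARY_OP | → 42 | 35 = 43. Stack: [-7, 43]
BINARY_OP - → -7 - 43 = -50. Stack: [-50]
STORE_FAST x → x=-50. Stack: []
LOAD_FAST q → push -2. Stack: [-2]
RETURN_VALUE → return -2.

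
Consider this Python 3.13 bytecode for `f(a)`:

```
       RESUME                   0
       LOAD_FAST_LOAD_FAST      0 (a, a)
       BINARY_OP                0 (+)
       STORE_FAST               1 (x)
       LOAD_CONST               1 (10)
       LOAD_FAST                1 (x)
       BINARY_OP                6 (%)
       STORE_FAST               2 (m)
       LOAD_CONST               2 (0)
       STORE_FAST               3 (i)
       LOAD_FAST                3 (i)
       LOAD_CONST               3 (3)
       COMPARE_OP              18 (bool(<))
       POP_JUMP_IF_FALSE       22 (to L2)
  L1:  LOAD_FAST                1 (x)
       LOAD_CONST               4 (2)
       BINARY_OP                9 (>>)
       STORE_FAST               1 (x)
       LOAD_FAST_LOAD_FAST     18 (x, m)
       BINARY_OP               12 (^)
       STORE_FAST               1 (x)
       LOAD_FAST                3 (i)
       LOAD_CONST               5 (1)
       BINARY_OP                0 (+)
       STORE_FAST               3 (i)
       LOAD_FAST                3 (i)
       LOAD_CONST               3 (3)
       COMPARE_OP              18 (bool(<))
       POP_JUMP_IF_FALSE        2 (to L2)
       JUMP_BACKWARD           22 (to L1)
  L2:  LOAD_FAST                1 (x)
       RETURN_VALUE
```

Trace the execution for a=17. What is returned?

LOAD_FAST_LOAD_FAST a,a → push 17,17. Stack: [17, 17]
BINARY_OP + → 17 + 17 = 34. Stack: [34]
STORE_FAST x → x=34. Stack: []
LOAD_CONST → push 10. Stack: [10]
LOAD_FAST x → push 34. Stack: [10, 34]
BINARY_OP % → 10 % 34 = 10. Stack: [10]
STORE_FAST m → m=10. Stack: []
LOAD_CONST → push 0. Stack: [0]
STORE_FAST i → i=0. Stack: []
LOAD_FAST i → push 0. Stack: [0]
LOAD_CONST → push 3. Stack: [0, 3]
COMPARE_OP bool(<) → 0 vs 3 = True. Stack: [True]
POP_JUMP_IF_FALSE → pop True; no jump. Stack: []
LOAD_FAST x → push 34. Stack: [34]
LOAD_CONST → push 2. Stack: [34, 2]
BINARY_OP >> → 34 >> 2 = 8. Stack: [8]
STORE_FAST x → x=8. Stack: []
LOAD_FAST_LOAD_FAST x,m → push 8,10. Stack: [8, 10]
BINARY_OP ^ → 8 ^ 10 = 2. Stack: [2]
STORE_FAST x → x=2. Stack: []
LOAD_FAST i → push 0. Stack: [0]
LOAD_CONST → push 1. Stack: [0, 1]
BINARY_OP + → 0 + 1 = 1. Stack: [1]
STORE_FAST i → i=1. Stack: []
LOAD_FAST i → push 1. Stack: [1]
LOAD_CONST → push 3. Stack: [1, 3]
COMPARE_OP bool(<) → 1 vs 3 = True. Stack: [True]
POP_JUMP_IF_FALSE → pop True; no jump. Stack: []
LOAD_FAST x → push 2. Stack: [2]
LOAD_CONST → push 2. Stack: [2, 2]
BINARY_OP >> → 2 >> 2 = 0. Stack: [0]
STORE_FAST x → x=0. Stack: []
LOAD_FAST_LOAD_FAST x,m → push 0,10. Stack: [0, 10]
BINARY_OP ^ → 0 ^ 10 = 10. Stack: [10]
STORE_FAST x → x=10. Stack: []
LOAD_FAST i → push 1. Stack: [1]
LOAD_CONST → push 1. Stack: [1, 1]
BINARY_OP + → 1 + 1 = 2. Stack: [2]
STORE_FAST i → i=2. Stack: []
LOAD_FAST i → push 2. Stack: [2]
LOAD_CONST → push 3. Stack: [2, 3]
COMPARE_OP bool(<) → 2 vs 3 = True. Stack: [True]
POP_JUMP_IF_FALSE → pop True; no jump. Stack: []
LOAD_FAST x → push 10. Stack: [10]
LOAD_CONST → push 2. Stack: [10, 2]
BINARY_OP >> → 10 >> 2 = 2. Stack: [2]
STORE_FAST x → x=2. Stack: []
LOAD_FAST_LOAD_FAST x,m → push 2,10. Stack: [2, 10]
BINARY_OP ^ → 2 ^ 10 = 8. Stack: [8]
STORE_FAST x → x=8. Stack: []
LOAD_FAST i → push 2. Stack: [2]
LOAD_CONST → push 1. Stack: [2, 1]
BINARY_OP + → 2 + 1 = 3. Stack: [3]
STORE_FAST i → i=3. Stack: []
LOAD_FAST i → push 3. Stack: [3]
LOAD_CONST → push 3. Stack: [3, 3]
COMPARE_OP bool(<) → 3 vs 3 = False. Stack: [False]
POP_JUMP_IF_FALSE → pop False; jump. Stack: []
LOAD_FAST x → push 8. Stack: [8]
RETURN_VALUE → return 8.

8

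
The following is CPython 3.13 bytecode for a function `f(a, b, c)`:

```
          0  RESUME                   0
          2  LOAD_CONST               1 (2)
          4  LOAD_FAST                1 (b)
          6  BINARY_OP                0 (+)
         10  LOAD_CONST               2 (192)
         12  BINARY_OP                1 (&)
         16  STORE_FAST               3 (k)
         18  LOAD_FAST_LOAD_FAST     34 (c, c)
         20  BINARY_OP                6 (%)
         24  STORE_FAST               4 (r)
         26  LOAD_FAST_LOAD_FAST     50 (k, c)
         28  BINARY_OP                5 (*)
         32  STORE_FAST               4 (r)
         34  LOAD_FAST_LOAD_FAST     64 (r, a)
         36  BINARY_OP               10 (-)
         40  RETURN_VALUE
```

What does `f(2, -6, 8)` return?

1534

LOAD_CONST → push 2. Stack: [2]
LOAD_FAST b → push -6. Stack: [2, -6]
BINARY_OP + → 2 + -6 = -4. Stack: [-4]
LOAD_CONST → push 192. Stack: [-4, 192]
BINARY_OP & → -4 & 192 = 192. Stack: [192]
STORE_FAST k → k=192. Stack: []
LOAD_FAST_LOAD_FAST c,c → push 8,8. Stack: [8, 8]
BINARY_OP % → 8 % 8 = 0. Stack: [0]
STORE_FAST r → r=0. Stack: []
LOAD_FAST_LOAD_FAST k,c → push 192,8. Stack: [192, 8]
BINARY_OP * → 192 * 8 = 1536. Stack: [1536]
STORE_FAST r → r=1536. Stack: []
LOAD_FAST_LOAD_FAST r,a → push 1536,2. Stack: [1536, 2]
BINARY_OP - → 1536 - 2 = 1534. Stack: [1534]
RETURN_VALUE → return 1534.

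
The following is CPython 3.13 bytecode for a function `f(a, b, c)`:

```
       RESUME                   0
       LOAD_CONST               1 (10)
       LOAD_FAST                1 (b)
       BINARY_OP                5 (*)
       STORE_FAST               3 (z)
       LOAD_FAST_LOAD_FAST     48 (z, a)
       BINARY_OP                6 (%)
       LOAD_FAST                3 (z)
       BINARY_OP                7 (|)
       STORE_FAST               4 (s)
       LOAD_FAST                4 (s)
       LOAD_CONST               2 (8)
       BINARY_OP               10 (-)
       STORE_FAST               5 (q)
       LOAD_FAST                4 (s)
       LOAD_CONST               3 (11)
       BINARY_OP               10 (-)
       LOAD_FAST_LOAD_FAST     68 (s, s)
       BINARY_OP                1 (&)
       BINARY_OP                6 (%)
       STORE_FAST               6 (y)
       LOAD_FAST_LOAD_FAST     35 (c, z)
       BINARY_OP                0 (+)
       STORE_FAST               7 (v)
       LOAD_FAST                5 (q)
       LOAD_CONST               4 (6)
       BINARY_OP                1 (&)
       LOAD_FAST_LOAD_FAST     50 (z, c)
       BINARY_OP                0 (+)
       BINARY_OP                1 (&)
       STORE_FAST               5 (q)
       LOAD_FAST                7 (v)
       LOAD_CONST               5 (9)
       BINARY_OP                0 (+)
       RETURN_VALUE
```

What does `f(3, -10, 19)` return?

LOAD_CONST → push 10. Stack: [10]
LOAD_FAST b → push -10. Stack: [10, -10]
BINARY_OP * → 10 * -10 = -100. Stack: [-100]
STORE_FAST z → z=-100. Stack: []
LOAD_FAST_LOAD_FAST z,a → push -100,3. Stack: [-100, 3]
BINARY_OP % → -100 % 3 = 2. Stack: [2]
LOAD_FAST z → push -100. Stack: [2, -100]
BINARY_OP | → 2 | -100 = -98. Stack: [-98]
STORE_FAST s → s=-98. Stack: []
LOAD_FAST s → push -98. Stack: [-98]
LOAD_CONST → push 8. Stack: [-98, 8]
BINARY_OP - → -98 - 8 = -106. Stack: [-106]
STORE_FAST q → q=-106. Stack: []
LOAD_FAST s → push -98. Stack: [-98]
LOAD_CONST → push 11. Stack: [-98, 11]
BINARY_OP - → -98 - 11 = -109. Stack: [-109]
LOAD_FAST_LOAD_FAST s,s → push -98,-98. Stack: [-109, -98, -98]
BINARY_OP & → -98 & -98 = -98. Stack: [-109, -98]
BINARY_OP % → -109 % -98 = -11. Stack: [-11]
STORE_FAST y → y=-11. Stack: []
LOAD_FAST_LOAD_FAST c,z → push 19,-100. Stack: [19, -100]
BINARY_OP + → 19 + -100 = -81. Stack: [-81]
STORE_FAST v → v=-81. Stack: []
LOAD_FAST q → push -106. Stack: [-106]
LOAD_CONST → push 6. Stack: [-106, 6]
BINARY_OP & → -106 & 6 = 6. Stack: [6]
LOAD_FAST_LOAD_FAST z,c → push -100,19. Stack: [6, -100, 19]
BINARY_OP + → -100 + 19 = -81. Stack: [6, -81]
BINARY_OP & → 6 & -81 = 6. Stack: [6]
STORE_FAST q → q=6. Stack: []
LOAD_FAST v → push -81. Stack: [-81]
LOAD_CONST → push 9. Stack: [-81, 9]
BINARY_OP + → -81 + 9 = -72. Stack: [-72]
RETURN_VALUE → return -72.

-72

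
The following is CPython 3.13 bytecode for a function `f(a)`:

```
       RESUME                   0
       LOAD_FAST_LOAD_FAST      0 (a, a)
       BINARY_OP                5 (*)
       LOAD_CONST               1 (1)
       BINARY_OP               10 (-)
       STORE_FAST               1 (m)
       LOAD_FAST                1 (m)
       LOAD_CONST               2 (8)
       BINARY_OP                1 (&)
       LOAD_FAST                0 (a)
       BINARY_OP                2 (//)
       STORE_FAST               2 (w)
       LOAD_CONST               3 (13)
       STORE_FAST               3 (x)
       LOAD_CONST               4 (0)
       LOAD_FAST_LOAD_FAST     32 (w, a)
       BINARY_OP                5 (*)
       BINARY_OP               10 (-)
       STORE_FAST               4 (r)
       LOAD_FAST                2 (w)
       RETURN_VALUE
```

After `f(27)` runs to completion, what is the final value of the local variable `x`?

LOAD_FAST_LOAD_FAST a,a → push 27,27. Stack: [27, 27]
BINARY_OP * → 27 * 27 = 729. Stack: [729]
LOAD_CONST → push 1. Stack: [729, 1]
BINARY_OP - → 729 - 1 = 728. Stack: [728]
STORE_FAST m → m=728. Stack: []
LOAD_FAST m → push 728. Stack: [728]
LOAD_CONST → push 8. Stack: [728, 8]
BINARY_OP & → 728 & 8 = 8. Stack: [8]
LOAD_FAST a → push 27. Stack: [8, 27]
BINARY_OP // → 8 // 27 = 0. Stack: [0]
STORE_FAST w → w=0. Stack: []
LOAD_CONST → push 13. Stack: [13]
STORE_FAST x → x=13. Stack: []
LOAD_CONST → push 0. Stack: [0]
LOAD_FAST_LOAD_FAST w,a → push 0,27. Stack: [0, 0, 27]
BINARY_OP * → 0 * 27 = 0. Stack: [0, 0]
BINARY_OP - → 0 - 0 = 0. Stack: [0]
STORE_FAST r → r=0. Stack: []
LOAD_FAST w → push 0. Stack: [0]
RETURN_VALUE → return 0.

13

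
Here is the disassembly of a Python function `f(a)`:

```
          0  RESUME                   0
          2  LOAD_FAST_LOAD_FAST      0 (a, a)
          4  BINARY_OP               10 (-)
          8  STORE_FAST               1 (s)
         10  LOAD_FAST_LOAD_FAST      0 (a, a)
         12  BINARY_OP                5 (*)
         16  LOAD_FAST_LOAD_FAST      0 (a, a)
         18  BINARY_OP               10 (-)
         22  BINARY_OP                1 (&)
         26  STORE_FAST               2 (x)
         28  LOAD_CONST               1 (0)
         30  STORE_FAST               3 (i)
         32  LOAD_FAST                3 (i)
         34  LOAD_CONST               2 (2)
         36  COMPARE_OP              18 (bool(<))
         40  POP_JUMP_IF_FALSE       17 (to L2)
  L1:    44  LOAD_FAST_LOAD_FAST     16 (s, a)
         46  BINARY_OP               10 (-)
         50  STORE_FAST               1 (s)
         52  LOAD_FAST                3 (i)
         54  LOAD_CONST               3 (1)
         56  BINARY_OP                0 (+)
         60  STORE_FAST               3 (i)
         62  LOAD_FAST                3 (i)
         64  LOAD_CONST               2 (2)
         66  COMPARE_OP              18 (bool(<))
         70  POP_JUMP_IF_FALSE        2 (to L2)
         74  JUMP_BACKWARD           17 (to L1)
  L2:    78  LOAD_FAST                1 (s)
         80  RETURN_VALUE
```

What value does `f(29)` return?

LOAD_FAST_LOAD_FAST a,a → push 29,29. Stack: [29, 29]
BINARY_OP - → 29 - 29 = 0. Stack: [0]
STORE_FAST s → s=0. Stack: []
LOAD_FAST_LOAD_FAST a,a → push 29,29. Stack: [29, 29]
BINARY_OP * → 29 * 29 = 841. Stack: [841]
LOAD_FAST_LOAD_FAST a,a → push 29,29. Stack: [841, 29, 29]
BINARY_OP - → 29 - 29 = 0. Stack: [841, 0]
BINARY_OP & → 841 & 0 = 0. Stack: [0]
STORE_FAST x → x=0. Stack: []
LOAD_CONST → push 0. Stack: [0]
STORE_FAST i → i=0. Stack: []
LOAD_FAST i → push 0. Stack: [0]
LOAD_CONST → push 2. Stack: [0, 2]
COMPARE_OP bool(<) → 0 vs 2 = True. Stack: [True]
POP_JUMP_IF_FALSE → pop True; no jump. Stack: []
LOAD_FAST_LOAD_FAST s,a → push 0,29. Stack: [0, 29]
BINARY_OP - → 0 - 29 = -29. Stack: [-29]
STORE_FAST s → s=-29. Stack: []
LOAD_FAST i → push 0. Stack: [0]
LOAD_CONST → push 1. Stack: [0, 1]
BINARY_OP + → 0 + 1 = 1. Stack: [1]
STORE_FAST i → i=1. Stack: []
LOAD_FAST i → push 1. Stack: [1]
LOAD_CONST → push 2. Stack: [1, 2]
COMPARE_OP bool(<) → 1 vs 2 = True. Stack: [True]
POP_JUMP_IF_FALSE → pop True; no jump. Stack: []
LOAD_FAST_LOAD_FAST s,a → push -29,29. Stack: [-29, 29]
BINARY_OP - → -29 - 29 = -58. Stack: [-58]
STORE_FAST s → s=-58. Stack: []
LOAD_FAST i → push 1. Stack: [1]
LOAD_CONST → push 1. Stack: [1, 1]
BINARY_OP + → 1 + 1 = 2. Stack: [2]
STORE_FAST i → i=2. Stack: []
LOAD_FAST i → push 2. Stack: [2]
LOAD_CONST → push 2. Stack: [2, 2]
COMPARE_OP bool(<) → 2 vs 2 = False. Stack: [False]
POP_JUMP_IF_FALSE → pop False; jump. Stack: []
LOAD_FAST s → push -58. Stack: [-58]
RETURN_VALUE → return -58.

-58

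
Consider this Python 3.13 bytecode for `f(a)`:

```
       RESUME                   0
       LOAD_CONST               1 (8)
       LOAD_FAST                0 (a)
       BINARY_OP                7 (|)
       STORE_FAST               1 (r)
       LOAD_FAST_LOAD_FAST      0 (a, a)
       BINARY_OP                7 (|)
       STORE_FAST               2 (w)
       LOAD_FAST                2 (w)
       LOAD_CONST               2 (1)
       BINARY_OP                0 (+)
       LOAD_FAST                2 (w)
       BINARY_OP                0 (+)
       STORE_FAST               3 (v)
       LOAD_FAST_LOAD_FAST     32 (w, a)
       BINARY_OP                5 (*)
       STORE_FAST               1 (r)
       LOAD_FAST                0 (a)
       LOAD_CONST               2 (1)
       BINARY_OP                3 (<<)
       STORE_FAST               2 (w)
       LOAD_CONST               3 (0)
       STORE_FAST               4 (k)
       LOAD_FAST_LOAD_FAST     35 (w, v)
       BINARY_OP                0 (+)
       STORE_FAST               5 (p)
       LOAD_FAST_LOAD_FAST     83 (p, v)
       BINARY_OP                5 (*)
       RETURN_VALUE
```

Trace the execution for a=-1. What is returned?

3

LOAD_CONST → push 8. Stack: [8]
LOAD_FAST a → push -1. Stack: [8, -1]
BINARY_OP | → 8 | -1 = -1. Stack: [-1]
STORE_FAST r → r=-1. Stack: []
LOAD_FAST_LOAD_FAST a,a → push -1,-1. Stack: [-1, -1]
BINARY_OP | → -1 | -1 = -1. Stack: [-1]
STORE_FAST w → w=-1. Stack: []
LOAD_FAST w → push -1. Stack: [-1]
LOAD_CONST → push 1. Stack: [-1, 1]
BINARY_OP + → -1 + 1 = 0. Stack: [0]
LOAD_FAST w → push -1. Stack: [0, -1]
BINARY_OP + → 0 + -1 = -1. Stack: [-1]
STORE_FAST v → v=-1. Stack: []
LOAD_FAST_LOAD_FAST w,a → push -1,-1. Stack: [-1, -1]
BINARY_OP * → -1 * -1 = 1. Stack: [1]
STORE_FAST r → r=1. Stack: []
LOAD_FAST a → push -1. Stack: [-1]
LOAD_CONST → push 1. Stack: [-1, 1]
BINARY_OP << → -1 << 1 = -2. Stack: [-2]
STORE_FAST w → w=-2. Stack: []
LOAD_CONST → push 0. Stack: [0]
STORE_FAST k → k=0. Stack: []
LOAD_FAST_LOAD_FAST w,v → push -2,-1. Stack: [-2, -1]
BINARY_OP + → -2 + -1 = -3. Stack: [-3]
STORE_FAST p → p=-3. Stack: []
LOAD_FAST_LOAD_FAST p,v → push -3,-1. Stack: [-3, -1]
BINARY_OP * → -3 * -1 = 3. Stack: [3]
RETURN_VALUE → return 3.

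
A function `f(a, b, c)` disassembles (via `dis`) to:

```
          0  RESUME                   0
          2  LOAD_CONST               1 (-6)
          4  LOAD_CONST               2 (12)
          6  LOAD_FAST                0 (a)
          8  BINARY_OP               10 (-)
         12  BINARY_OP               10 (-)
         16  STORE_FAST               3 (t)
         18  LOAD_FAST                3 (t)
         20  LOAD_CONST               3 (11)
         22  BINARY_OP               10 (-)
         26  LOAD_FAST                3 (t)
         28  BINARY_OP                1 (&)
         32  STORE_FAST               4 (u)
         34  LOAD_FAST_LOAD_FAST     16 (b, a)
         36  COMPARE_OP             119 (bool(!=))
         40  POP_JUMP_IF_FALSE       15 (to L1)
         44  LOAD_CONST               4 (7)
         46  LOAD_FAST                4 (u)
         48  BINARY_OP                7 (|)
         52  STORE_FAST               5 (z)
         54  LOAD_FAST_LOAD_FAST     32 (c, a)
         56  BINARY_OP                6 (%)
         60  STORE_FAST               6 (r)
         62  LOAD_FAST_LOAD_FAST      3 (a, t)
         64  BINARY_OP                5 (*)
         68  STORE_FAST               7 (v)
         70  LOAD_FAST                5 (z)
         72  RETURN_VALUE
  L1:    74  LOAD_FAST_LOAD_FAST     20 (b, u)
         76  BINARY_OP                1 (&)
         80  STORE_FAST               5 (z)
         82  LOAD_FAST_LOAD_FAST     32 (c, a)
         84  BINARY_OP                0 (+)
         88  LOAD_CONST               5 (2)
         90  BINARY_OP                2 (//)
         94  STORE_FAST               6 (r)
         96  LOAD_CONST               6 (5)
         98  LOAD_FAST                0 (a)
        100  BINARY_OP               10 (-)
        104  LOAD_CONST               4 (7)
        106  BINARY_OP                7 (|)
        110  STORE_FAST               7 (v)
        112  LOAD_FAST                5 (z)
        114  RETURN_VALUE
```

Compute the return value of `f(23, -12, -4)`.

7

LOAD_CONST → push -6. Stack: [-6]
LOAD_CONST → push 12. Stack: [-6, 12]
LOAD_FAST a → push 23. Stack: [-6, 12, 23]
BINARY_OP - → 12 - 23 = -11. Stack: [-6, -11]
BINARY_OP - → -6 - -11 = 5. Stack: [5]
STORE_FAST t → t=5. Stack: []
LOAD_FAST t → push 5. Stack: [5]
LOAD_CONST → push 11. Stack: [5, 11]
BINARY_OP - → 5 - 11 = -6. Stack: [-6]
LOAD_FAST t → push 5. Stack: [-6, 5]
BINARY_OP & → -6 & 5 = 0. Stack: [0]
STORE_FAST u → u=0. Stack: []
LOAD_FAST_LOAD_FAST b,a → push -12,23. Stack: [-12, 23]
COMPARE_OP bool(!=) → -12 vs 23 = True. Stack: [True]
POP_JUMP_IF_FALSE → pop True; no jump. Stack: []
LOAD_CONST → push 7. Stack: [7]
LOAD_FAST u → push 0. Stack: [7, 0]
BINARY_OP | → 7 | 0 = 7. Stack: [7]
STORE_FAST z → z=7. Stack: []
LOAD_FAST_LOAD_FAST c,a → push -4,23. Stack: [-4, 23]
BINARY_OP % → -4 % 23 = 19. Stack: [19]
STORE_FAST r → r=19. Stack: []
LOAD_FAST_LOAD_FAST a,t → push 23,5. Stack: [23, 5]
BINARY_OP * → 23 * 5 = 115. Stack: [115]
STORE_FAST v → v=115. Stack: []
LOAD_FAST z → push 7. Stack: [7]
RETURN_VALUE → return 7.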